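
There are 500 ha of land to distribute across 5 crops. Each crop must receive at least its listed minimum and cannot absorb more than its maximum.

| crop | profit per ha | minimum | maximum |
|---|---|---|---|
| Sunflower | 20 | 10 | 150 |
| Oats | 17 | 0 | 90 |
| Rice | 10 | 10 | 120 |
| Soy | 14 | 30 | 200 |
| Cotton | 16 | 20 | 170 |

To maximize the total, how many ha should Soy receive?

80

Meeting every minimum uses 10+0+10+30+20 = 70 ha, leaving 430.
Rank by profit per ha: Sunflower 20 > Oats 17 > Cotton 16 > Soy 14 > Rice 10.
Sunflower takes 140 more to reach its cap of 150 ; 290 left.
Oats takes 90 more to reach its cap of 90 ; 200 left.
Give Cotton 150 more to hit its cap of 170 ; 50 left.
Soy has room for 170 more but only 50 remain, so it gets 80.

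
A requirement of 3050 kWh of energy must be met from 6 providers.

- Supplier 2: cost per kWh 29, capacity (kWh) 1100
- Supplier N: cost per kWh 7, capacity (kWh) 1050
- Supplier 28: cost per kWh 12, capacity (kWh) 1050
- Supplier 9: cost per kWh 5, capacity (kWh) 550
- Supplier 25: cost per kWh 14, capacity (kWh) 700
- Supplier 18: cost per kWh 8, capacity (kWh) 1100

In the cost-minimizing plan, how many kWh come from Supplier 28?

350

Use providers in increasing cost order.
Supplier 9 at 5: take all 550 kWh → 2500 still needed.
Take 1050 from Supplier N at 7 → need 1450 more.
Take 1100 from Supplier 18 at 8 → need 350 more.
Supplier 28 at 12: take 350 of its 1050 → requirement met.
Supplier 25, Supplier 2: unused.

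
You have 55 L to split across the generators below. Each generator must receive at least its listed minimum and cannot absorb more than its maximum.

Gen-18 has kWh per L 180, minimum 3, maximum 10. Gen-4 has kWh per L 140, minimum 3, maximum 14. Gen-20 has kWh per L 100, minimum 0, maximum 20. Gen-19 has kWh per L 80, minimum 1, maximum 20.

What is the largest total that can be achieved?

6640

Meeting every minimum uses 3+3+0+1 = 7 L, leaving 48.
Highest kWh per L first: Gen-18 180 > Gen-4 140 > Gen-20 100 > Gen-19 80.
Gen-18 takes 7 more to reach its cap of 10 — 41 left.
Gen-4 takes 11 more to reach its cap of 14 — 30 left.
Give Gen-20 20 more to hit its cap of 20 — 10 left.
Gen-19 has room for 19 more but only 10 remain, so it gets 11.
Total = 180×10 + 140×14 + 100×20 + 80×11 = 6640.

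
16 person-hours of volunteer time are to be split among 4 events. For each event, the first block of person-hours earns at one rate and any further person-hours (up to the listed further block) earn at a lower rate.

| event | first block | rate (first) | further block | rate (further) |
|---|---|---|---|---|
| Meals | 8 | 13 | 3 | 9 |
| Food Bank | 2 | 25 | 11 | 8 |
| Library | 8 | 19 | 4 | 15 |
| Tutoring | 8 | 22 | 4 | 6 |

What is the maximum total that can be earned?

340

Order all 8 blocks by rate: Food Bank/T1 25 > Tutoring/T1 22 > Library/T1 19 > Library/T2 15 > Meals/T1 13 > Meals/T2 9 > Food Bank/T2 8 > Tutoring/T2 6.
Food Bank/T1 (25): +2 — 14 left.
Tutoring/T1 (22): +8 — 6 left.
6 remain; put them into Library T1 at 19.
Total = 25×2 + 22×8 + 19×6 = 340.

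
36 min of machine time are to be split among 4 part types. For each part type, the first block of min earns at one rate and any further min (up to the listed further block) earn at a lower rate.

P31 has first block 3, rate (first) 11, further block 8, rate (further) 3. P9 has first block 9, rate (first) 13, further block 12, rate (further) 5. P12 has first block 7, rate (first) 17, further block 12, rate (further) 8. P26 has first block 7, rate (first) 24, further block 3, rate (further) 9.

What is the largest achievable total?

Rank every tier by rate: P26/tier1 24 > P12/tier1 17 > P9/tier1 13 > P31/tier1 11 > P26/tier2 9 > P12/tier2 8 > P9/tier2 5 > P31/tier2 3.
P26/tier1 (24): +7 → 29 left.
P12 tier1 at 17: fill all 7 → 22 left.
P9 tier1 at 13: fill all 9 → 13 left.
Fill P31 tier1 block (3 at 11) → 10 left.
P26/tier2 (9): +3 → 7 left.
P12 tier2 at 8: only 7 left, fill 7.
Total = 24×7 + 17×7 + 13×9 + 11×3 + 9×3 + 8×7 = 520.

520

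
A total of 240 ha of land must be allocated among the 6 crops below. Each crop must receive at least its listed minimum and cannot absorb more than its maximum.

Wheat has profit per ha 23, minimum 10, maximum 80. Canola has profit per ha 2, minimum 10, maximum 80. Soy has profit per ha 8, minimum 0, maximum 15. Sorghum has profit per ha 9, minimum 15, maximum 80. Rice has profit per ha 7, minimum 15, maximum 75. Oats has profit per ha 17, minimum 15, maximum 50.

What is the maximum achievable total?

3575

Meeting every minimum uses 10+10+0+15+15+15 = 65 ha, leaving 175.
Highest profit per ha first: Wheat 23 > Oats 17 > Sorghum 9 > Soy 8 > Rice 7 > Canola 2.
Wheat: +70 to 80 (cap) → 105 left.
Oats: +35 to 50 (cap) → 70 left.
Sorghum: +65 to 80 (cap) → 5 left.
Soy has room for 15 more but only 5 remain, so it gets 5.
Total = 23×80 + 2×10 + 8×5 + 9×80 + 7×15 + 17×50 = 3575.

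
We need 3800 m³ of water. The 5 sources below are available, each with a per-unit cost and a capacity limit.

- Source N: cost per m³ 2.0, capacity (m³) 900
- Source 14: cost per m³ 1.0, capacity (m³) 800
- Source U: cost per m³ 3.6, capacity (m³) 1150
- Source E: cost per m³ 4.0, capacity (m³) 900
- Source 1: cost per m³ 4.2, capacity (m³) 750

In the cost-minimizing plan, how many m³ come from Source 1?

Fill from the cheapest source first.
Take 800 from Source 14 at 1.0 — need 3000 more.
Source N at 2.0: take all 900 m³ — 2100 still needed.
Take 1150 from Source U at 3.6 — need 950 more.
Source E (4.0): use full 900 — 50 m³ to go.
Source 1 at 4.2: take 50 of its 750 — requirement met.

50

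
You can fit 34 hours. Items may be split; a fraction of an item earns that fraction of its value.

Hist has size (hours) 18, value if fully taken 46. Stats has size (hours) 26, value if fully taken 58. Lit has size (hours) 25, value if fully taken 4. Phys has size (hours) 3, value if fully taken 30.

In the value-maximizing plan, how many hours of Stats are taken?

13

Best value per unit of size first: Phys 30/3≈10, Hist 46/18≈2.56, Stats 58/26≈2.23, Lit 4/25≈0.16.
All 3 hours of Phys fit (value 30) ; 31 remain.
Hist: take in full, 18 hours for value 46 ; 13 left.
Only 13 hours remain; take 13/26 of Stats for value 58×13/26 = 29.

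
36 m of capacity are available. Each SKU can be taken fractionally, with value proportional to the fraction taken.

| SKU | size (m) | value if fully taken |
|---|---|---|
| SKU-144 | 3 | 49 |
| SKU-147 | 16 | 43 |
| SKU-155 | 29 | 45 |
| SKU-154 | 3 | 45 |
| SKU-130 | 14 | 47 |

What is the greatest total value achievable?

184

Rank by value-to-size ratio: SKU-144 49/3≈16.3, SKU-154 45/3≈15, SKU-130 47/14≈3.36, SKU-147 43/16≈2.69, SKU-155 45/29≈1.55.
Take all of SKU-144 (3 m, value 49) ; 33 m left.
Take all of SKU-154 (3 m, value 45) ; 30 m left.
All 14 m of SKU-130 fit (value 47) ; 16 remain.
All 16 m of SKU-147 fit (value 43) ; 0 remain.
Total value = 184.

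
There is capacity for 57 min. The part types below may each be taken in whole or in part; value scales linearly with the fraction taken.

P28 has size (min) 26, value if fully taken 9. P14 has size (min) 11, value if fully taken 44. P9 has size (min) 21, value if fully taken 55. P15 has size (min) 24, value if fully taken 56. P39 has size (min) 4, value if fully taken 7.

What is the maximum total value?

156.75

Sort by value density: P14 44/11≈4, P9 55/21≈2.62, P15 56/24≈2.33, P39 7/4≈1.75, P28 9/26≈0.346.
Take all of P14 (11 min, value 44) — 46 min left.
P9: take in full, 21 min for value 55 — 25 left.
P15: take in full, 24 min for value 56 — 1 left.
Only 1 min remain; take 1/4 of P39 for value 7×1/4 = 1.75.
Total value = 156.75.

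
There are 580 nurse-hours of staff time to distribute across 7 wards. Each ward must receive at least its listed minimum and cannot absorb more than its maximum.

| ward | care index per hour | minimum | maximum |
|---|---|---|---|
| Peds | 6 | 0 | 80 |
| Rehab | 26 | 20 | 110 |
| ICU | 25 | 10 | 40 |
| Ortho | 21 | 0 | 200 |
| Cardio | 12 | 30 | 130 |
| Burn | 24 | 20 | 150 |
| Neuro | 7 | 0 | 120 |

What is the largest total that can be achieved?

Meeting every minimum uses 0+20+10+0+30+20+0 = 80 nurse-hours, leaving 500.
Order the wards by care index per hour: Rehab 26 > ICU 25 > Burn 24 > Ortho 21 > Cardio 12 > Neuro 7 > Peds 6.
Rehab: +90 to 110 (cap) → 410 left.
Give ICU 30 more to hit its cap of 40 → 380 left.
Burn: +130 to 150 (cap) → 250 left.
Give Ortho 200 more to hit its cap of 200 → 50 left.
Cardio: +50 (room for 100) → 80. Pool exhausted.
Total = 26×110 + 25×40 + 21×200 + 12×80 + 24×150 = 12620.

12620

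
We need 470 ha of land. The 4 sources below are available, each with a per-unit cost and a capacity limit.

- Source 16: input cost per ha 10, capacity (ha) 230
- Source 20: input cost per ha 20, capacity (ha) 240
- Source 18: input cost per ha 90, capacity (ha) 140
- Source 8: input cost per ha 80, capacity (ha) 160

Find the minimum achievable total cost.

7100

Fill from the cheapest source first.
Take 230 from Source 16 at 10 — need 240 more.
Take 240 from Source 20 at 20 — need 0 more.
Source 8, Source 18: unused.
Cost = 230×10 + 240×20 = 7100.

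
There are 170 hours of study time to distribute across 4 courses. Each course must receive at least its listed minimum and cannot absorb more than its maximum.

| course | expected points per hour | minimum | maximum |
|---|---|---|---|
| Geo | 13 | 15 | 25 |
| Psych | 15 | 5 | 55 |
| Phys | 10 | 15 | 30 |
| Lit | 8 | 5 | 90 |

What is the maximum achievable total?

1930

Meeting every minimum uses 15+5+15+5 = 40 hours, leaving 130.
Order the courses by expected points per hour: Psych 15 > Geo 13 > Phys 10 > Lit 8.
Give Psych 50 more to hit its cap of 55 — 80 left.
Geo takes 10 more to reach its cap of 25 — 70 left.
Phys: +15 to 30 (cap) — 55 left.
Lit has room for 85 more but only 55 remain, so it gets 60.
Total = 13×25 + 15×55 + 10×30 + 8×60 = 1930.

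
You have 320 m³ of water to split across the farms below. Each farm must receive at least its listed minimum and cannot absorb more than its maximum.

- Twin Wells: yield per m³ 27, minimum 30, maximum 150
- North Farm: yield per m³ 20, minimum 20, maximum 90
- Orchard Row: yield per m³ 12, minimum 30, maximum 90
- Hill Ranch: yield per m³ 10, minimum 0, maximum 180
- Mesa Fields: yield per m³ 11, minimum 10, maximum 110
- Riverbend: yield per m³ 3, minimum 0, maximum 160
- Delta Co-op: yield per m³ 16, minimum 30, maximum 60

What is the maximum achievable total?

Meeting every minimum uses 30+20+30+0+10+0+30 = 120 m³, leaving 200.
Highest yield per m³ first: Twin Wells 27 > North Farm 20 > Delta Co-op 16 > Orchard Row 12 > Mesa Fields 11 > Hill Ranch 10 > Riverbend 3.
Twin Wells takes 120 more to reach its cap of 150 ; 80 left.
North Farm: +70 to 90 (cap) ; 10 left.
Delta Co-op has room for 30 more but only 10 remain, so it gets 40.
Total = 27×150 + 20×90 + 12×30 + 11×10 + 16×40 = 6960.

6960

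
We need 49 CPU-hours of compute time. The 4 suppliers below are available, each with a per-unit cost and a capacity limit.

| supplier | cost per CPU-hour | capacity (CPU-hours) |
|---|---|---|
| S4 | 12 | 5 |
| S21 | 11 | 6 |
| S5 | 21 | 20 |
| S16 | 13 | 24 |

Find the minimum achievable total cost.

Use suppliers in increasing cost order.
Take 6 from S21 at 11 → need 43 more.
S4 at 12: take all 5 CPU-hours → 38 still needed.
S16 at 13: take all 24 CPU-hours → 14 still needed.
Take 14 from S5 at 21 to finish.
Cost = 6×11 + 5×12 + 24×13 + 14×21 = 732.

732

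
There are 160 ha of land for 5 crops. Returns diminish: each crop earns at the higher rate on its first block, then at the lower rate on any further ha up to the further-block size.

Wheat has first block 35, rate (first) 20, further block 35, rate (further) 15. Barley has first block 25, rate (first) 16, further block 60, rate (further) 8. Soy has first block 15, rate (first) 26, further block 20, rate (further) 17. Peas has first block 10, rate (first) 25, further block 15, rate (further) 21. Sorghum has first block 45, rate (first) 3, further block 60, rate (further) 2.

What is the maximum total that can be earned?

2960

Rank every tier by rate: Soy/first 26 > Peas/first 25 > Peas/second 21 > Wheat/first 20 > Soy/second 17 > Barley/first 16 > Wheat/second 15 > Barley/second 8 > Sorghum/first 3 > Sorghum/second 2.
Fill Soy first block (15 at 26) ; 145 left.
Fill Peas first block (10 at 25) ; 135 left.
Peas second at 21: fill all 15 ; 120 left.
Fill Wheat first block (35 at 20) ; 85 left.
Soy/second (17): +20 ; 65 left.
Barley/first (16): +25 ; 40 left.
Wheat/second (15): +35 ; 5 left.
5 remain; put them into Barley second at 8.
Total = 26×15 + 25×10 + 21×15 + 20×35 + 17×20 + 16×25 + 15×35 + 8×5 = 2960.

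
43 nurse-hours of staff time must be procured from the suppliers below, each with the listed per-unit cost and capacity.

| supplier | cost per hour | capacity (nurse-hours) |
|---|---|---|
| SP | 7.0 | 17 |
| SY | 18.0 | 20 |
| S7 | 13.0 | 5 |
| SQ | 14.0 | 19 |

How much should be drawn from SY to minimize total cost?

Cheapest first:
Take 17 from SP at 7.0 → need 26 more.
Take 5 from S7 at 13.0 → need 21 more.
SQ at 14.0: take all 19 nurse-hours → 2 still needed.
SY (18.0): take the remaining 2 → done.

2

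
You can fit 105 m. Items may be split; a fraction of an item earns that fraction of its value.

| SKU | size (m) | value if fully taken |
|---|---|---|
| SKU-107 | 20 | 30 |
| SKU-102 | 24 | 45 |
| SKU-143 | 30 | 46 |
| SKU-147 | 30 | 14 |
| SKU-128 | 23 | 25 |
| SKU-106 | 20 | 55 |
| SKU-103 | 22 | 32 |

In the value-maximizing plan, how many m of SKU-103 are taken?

Sort by value density: SKU-106 55/20≈2.75, SKU-102 45/24≈1.88, SKU-143 46/30≈1.53, SKU-107 30/20≈1.5, SKU-103 32/22≈1.45, SKU-128 25/23≈1.09, SKU-147 14/30≈0.467.
SKU-106: take in full, 20 m for value 55 ; 85 left.
SKU-102: take in full, 24 m for value 45 ; 61 left.
All 30 m of SKU-143 fit (value 46) ; 31 remain.
Take all of SKU-107 (20 m, value 30) ; 11 m left.
Fill the last 11 m with part of SKU-103: 11/22 of it earns 16.

11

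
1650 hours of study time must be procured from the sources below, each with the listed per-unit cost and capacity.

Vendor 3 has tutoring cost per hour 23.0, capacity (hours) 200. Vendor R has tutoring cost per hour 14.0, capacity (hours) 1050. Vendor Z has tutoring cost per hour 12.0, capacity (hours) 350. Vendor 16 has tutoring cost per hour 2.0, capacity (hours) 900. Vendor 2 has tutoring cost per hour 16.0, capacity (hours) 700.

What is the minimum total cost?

Fill from the cheapest source first.
Vendor 16 (2.0): use full 900 → 750 hours to go.
Vendor Z (12.0): use full 350 → 400 hours to go.
Vendor R (14.0): take the remaining 400 → done.
Vendor 2, Vendor 3: unused.
Cost = 900×2.0 + 350×12.0 + 400×14.0 = 11600.

11600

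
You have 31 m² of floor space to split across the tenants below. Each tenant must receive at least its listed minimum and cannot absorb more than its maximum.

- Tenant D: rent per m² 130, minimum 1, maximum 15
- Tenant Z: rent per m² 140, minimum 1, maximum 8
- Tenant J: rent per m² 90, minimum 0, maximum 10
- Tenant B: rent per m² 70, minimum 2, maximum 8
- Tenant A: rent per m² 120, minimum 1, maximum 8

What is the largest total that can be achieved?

Meeting every minimum uses 1+1+0+2+1 = 5 m², leaving 26.
Highest rent per m² first: Tenant Z 140 > Tenant D 130 > Tenant A 120 > Tenant J 90 > Tenant B 70.
Tenant Z: +7 to 8 (cap) ; 19 left.
Tenant D takes 14 more to reach its cap of 15 ; 5 left.
Only 5 left; Tenant A takes them to reach 6.
Total = 130×15 + 140×8 + 70×2 + 120×6 = 3930.

3930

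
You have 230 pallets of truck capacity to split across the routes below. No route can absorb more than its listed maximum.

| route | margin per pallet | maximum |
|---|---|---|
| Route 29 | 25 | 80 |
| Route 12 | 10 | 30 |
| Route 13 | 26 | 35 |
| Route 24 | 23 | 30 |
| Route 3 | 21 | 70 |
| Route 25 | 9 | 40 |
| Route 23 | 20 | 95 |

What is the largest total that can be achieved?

5370

Order the routes by margin per pallet: Route 13 26 > Route 29 25 > Route 24 23 > Route 3 21 > Route 23 20 > Route 12 10 > Route 25 9.
Give Route 13 35 to hit its cap of 35 — 195 left.
Route 29 takes 80 to reach its cap of 80 — 115 left.
Route 24: +30 to 30 (cap) — 85 left.
Route 3: +70 to 70 (cap) — 15 left.
Route 23 has room for 95 but only 15 remain, so it gets 15.
Total = 25×80 + 26×35 + 23×30 + 21×70 + 20×15 = 5370.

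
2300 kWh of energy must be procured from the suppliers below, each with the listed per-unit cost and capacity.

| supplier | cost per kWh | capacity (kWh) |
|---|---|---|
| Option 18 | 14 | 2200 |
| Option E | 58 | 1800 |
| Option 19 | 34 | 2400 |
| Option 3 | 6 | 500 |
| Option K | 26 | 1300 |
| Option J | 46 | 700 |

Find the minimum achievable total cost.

Use suppliers in increasing cost order.
Take 500 from Option 3 at 6 → need 1800 more.
Option 18 at 14: take 1800 of its 2200 → requirement met.
Option K, Option 19, Option J, Option E: unused.
Cost = 500×6 + 1800×14 = 28200.

28200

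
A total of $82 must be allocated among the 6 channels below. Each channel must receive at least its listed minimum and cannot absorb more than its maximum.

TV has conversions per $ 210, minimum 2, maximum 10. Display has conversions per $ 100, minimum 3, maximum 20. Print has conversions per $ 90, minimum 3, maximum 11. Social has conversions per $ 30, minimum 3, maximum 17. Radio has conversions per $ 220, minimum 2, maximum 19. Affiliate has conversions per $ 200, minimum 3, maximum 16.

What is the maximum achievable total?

12650

Meeting every minimum uses 2+3+3+3+2+3 = 16 $, leaving 66.
Rank by conversions per $: Radio 220 > TV 210 > Affiliate 200 > Display 100 > Print 90 > Social 30.
Give Radio 17 more to hit its cap of 19 — 49 left.
Give TV 8 more to hit its cap of 10 — 41 left.
Affiliate: +13 to 16 (cap) — 28 left.
Display takes 17 more to reach its cap of 20 — 11 left.
Print takes 8 more to reach its cap of 11 — 3 left.
Social has room for 14 more but only 3 remain, so it gets 6.
Total = 210×10 + 100×20 + 90×11 + 30×6 + 220×19 + 200×16 = 12650.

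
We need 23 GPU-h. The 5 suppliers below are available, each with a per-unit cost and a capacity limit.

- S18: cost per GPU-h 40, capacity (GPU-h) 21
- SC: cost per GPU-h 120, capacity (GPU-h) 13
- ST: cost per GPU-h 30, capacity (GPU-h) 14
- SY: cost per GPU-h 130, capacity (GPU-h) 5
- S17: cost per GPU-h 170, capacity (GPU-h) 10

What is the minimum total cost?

780

Cheapest first:
ST (30): use full 14 → 9 GPU-h to go.
Take 9 from S18 at 40 to finish.
SC, SY, S17: unused.
Cost = 14×30 + 9×40 = 780.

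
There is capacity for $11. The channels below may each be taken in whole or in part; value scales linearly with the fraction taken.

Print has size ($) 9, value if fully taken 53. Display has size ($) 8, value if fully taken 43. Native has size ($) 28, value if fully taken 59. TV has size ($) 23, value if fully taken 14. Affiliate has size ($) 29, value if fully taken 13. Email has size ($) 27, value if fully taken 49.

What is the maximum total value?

63.75

Rank by value-to-size ratio: Print 53/9≈5.89, Display 43/8≈5.38, Native 59/28≈2.11, Email 49/27≈1.81, TV 14/23≈0.609, Affiliate 13/29≈0.448.
Print: take in full, 9 $ for value 53 ; 2 left.
Fill the last 2 $ with part of Display: 2/8 of it earns 10.75.
Total value = 63.75.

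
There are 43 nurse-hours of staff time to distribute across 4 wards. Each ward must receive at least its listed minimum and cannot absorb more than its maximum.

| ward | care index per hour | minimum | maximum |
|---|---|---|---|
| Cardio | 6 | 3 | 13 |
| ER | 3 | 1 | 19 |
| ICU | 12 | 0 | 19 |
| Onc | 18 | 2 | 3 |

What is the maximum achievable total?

384

Meeting every minimum uses 3+1+0+2 = 6 nurse-hours, leaving 37.
Order the wards by care index per hour: Onc 18 > ICU 12 > Cardio 6 > ER 3.
Give Onc 1 more to hit its cap of 3 — 36 left.
ICU takes 19 more to reach its cap of 19 — 17 left.
Give Cardio 10 more to hit its cap of 13 — 7 left.
ER: +7 (room for 18) → 8. Pool exhausted.
Total = 6×13 + 3×8 + 12×19 + 18×3 = 384.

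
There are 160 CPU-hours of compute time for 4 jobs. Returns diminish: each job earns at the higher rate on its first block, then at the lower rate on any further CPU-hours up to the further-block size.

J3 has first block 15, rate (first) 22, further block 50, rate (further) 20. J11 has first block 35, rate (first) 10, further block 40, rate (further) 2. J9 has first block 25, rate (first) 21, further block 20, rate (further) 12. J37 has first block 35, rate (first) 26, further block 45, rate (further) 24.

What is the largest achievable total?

Order all 8 blocks by rate: J37/tier1 26 > J37/tier2 24 > J3/tier1 22 > J9/tier1 21 > J3/tier2 20 > J9/tier2 12 > J11/tier1 10 > J11/tier2 2.
J37/tier1 (26): +35 ; 125 left.
J37/tier2 (24): +45 ; 80 left.
J3 tier1 at 22: fill all 15 ; 65 left.
Fill J9 tier1 block (25 at 21) ; 40 left.
J3/tier2: +40 of 50 at 20; pool empty.
Total = 26×35 + 24×45 + 22×15 + 21×25 + 20×40 = 3645.

3645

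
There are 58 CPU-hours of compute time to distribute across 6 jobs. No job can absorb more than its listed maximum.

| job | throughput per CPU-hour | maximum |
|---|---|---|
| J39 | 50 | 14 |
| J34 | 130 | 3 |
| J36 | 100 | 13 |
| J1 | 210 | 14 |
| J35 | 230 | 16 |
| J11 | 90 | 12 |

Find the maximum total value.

9390

Order the jobs by throughput per CPU-hour: J35 230 > J1 210 > J34 130 > J36 100 > J11 90 > J39 50.
Give J35 16 to hit its cap of 16 → 42 left.
J1 takes 14 to reach its cap of 14 → 28 left.
Give J34 3 to hit its cap of 3 → 25 left.
J36 takes 13 to reach its cap of 13 → 12 left.
J11: +12 to 12 (cap) → 0 left.
Total = 130×3 + 100×13 + 210×14 + 230×16 + 90×12 = 9390.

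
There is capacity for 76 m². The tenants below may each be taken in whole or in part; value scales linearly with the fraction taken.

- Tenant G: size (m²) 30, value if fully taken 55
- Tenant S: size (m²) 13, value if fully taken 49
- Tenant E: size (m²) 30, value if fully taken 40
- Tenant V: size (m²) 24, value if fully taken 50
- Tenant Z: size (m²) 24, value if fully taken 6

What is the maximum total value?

166

Sort by value density: Tenant S 49/13≈3.77, Tenant V 50/24≈2.08, Tenant G 55/30≈1.83, Tenant E 40/30≈1.33, Tenant Z 6/24≈0.25.
All 13 m² of Tenant S fit (value 49) ; 63 remain.
Tenant V: take in full, 24 m² for value 50 ; 39 left.
Tenant G: take in full, 30 m² for value 55 ; 9 left.
9 m² left: a 9/30 share of Tenant E gives 40×9/30 = 12.
Total value = 166.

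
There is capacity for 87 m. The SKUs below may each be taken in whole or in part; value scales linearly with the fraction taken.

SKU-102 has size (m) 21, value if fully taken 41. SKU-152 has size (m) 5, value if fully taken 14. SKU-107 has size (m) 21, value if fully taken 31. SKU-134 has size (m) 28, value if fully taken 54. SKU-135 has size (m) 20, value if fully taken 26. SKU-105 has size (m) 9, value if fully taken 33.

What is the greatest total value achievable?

Best value per unit of size first: SKU-105 33/9≈3.67, SKU-152 14/5≈2.8, SKU-102 41/21≈1.95, SKU-134 54/28≈1.93, SKU-107 31/21≈1.48, SKU-135 26/20≈1.3.
All 9 m of SKU-105 fit (value 33) → 78 remain.
All 5 m of SKU-152 fit (value 14) → 73 remain.
All 21 m of SKU-102 fit (value 41) → 52 remain.
All 28 m of SKU-134 fit (value 54) → 24 remain.
SKU-107: take in full, 21 m for value 31 → 3 left.
Only 3 m remain; take 3/20 of SKU-135 for value 26×3/20 = 3.9.
Total value = 176.9.

176.9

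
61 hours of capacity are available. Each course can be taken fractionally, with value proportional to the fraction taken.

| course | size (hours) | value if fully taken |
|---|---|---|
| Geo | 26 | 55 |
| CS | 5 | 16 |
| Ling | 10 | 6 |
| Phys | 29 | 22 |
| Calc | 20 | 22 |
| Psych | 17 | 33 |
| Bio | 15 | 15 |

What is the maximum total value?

118.3

Rank by value-to-size ratio: CS 16/5≈3.2, Geo 55/26≈2.12, Psych 33/17≈1.94, Calc 22/20≈1.1, Bio 15/15≈1, Phys 22/29≈0.759, Ling 6/10≈0.6.
All 5 hours of CS fit (value 16) ; 56 remain.
Geo: take in full, 26 hours for value 55 ; 30 left.
All 17 hours of Psych fit (value 33) ; 13 remain.
13 hours left: a 13/20 share of Calc gives 22×13/20 = 14.3.
Total value = 118.3.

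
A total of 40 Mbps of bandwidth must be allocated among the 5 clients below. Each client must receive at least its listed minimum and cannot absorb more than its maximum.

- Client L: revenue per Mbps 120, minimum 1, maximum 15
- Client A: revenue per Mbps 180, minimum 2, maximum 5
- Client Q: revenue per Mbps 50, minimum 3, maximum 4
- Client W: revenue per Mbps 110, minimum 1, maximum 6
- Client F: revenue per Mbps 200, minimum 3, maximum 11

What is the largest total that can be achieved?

5710

Meeting every minimum uses 1+2+3+1+3 = 10 Mbps, leaving 30.
Order the clients by revenue per Mbps: Client F 200 > Client A 180 > Client L 120 > Client W 110 > Client Q 50.
Client F: +8 to 11 (cap) → 22 left.
Give Client A 3 more to hit its cap of 5 → 19 left.
Client L takes 14 more to reach its cap of 15 → 5 left.
Client W: +5 to 6 (cap) → 0 left.
Total = 120×15 + 180×5 + 50×3 + 110×6 + 200×11 = 5710.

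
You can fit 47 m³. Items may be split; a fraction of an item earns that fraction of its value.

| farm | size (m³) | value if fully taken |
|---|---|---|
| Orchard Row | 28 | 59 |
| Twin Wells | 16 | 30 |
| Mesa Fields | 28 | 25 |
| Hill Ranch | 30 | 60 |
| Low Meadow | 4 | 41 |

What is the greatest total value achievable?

Rank by value-to-size ratio: Low Meadow 41/4≈10.2, Orchard Row 59/28≈2.11, Hill Ranch 60/30≈2, Twin Wells 30/16≈1.88, Mesa Fields 25/28≈0.893.
Take all of Low Meadow (4 m³, value 41) ; 43 m³ left.
Take all of Orchard Row (28 m³, value 59) ; 15 m³ left.
Only 15 m³ remain; take 15/30 of Hill Ranch for value 60×15/30 = 30.
Total value = 130.

130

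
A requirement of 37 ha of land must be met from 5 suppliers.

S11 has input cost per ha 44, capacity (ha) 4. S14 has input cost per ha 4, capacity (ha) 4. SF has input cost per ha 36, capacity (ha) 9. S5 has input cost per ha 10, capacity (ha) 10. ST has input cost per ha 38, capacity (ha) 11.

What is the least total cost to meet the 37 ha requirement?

990

Fill from the cheapest supplier first.
S14 (4): use full 4 — 33 ha to go.
S5 at 10: take all 10 ha — 23 still needed.
SF at 36: take all 9 ha — 14 still needed.
ST (38): use full 11 — 3 ha to go.
Take 3 from S11 at 44 to finish.
Cost = 4×4 + 10×10 + 9×36 + 11×38 + 3×44 = 990.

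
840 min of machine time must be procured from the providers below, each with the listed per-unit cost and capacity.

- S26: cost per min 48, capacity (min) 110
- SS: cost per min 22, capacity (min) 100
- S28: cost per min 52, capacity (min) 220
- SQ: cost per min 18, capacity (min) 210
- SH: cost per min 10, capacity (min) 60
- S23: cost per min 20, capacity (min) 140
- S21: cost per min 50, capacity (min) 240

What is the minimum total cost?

Use providers in increasing cost order.
Take 60 from SH at 10 — need 780 more.
SQ (18): use full 210 — 570 min to go.
Take 140 from S23 at 20 — need 430 more.
SS (22): use full 100 — 330 min to go.
S26 (48): use full 110 — 220 min to go.
S21 at 50: take 220 of its 240 — requirement met.
S28: unused.
Cost = 60×10 + 210×18 + 140×20 + 100×22 + 110×48 + 220×50 = 25660.

25660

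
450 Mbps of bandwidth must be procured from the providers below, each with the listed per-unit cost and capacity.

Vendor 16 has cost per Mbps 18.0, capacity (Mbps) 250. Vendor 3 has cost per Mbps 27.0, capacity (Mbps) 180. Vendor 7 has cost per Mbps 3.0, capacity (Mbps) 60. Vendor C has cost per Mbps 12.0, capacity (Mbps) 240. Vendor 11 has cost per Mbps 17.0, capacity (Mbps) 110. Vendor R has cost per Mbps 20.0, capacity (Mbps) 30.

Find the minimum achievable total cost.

Fill from the cheapest provider first.
Vendor 7 at 3.0: take all 60 Mbps ; 390 still needed.
Take 240 from Vendor C at 12.0 ; need 150 more.
Vendor 11 at 17.0: take all 110 Mbps ; 40 still needed.
Vendor 16 at 18.0: take 40 of its 250 ; requirement met.
Vendor R, Vendor 3: unused.
Cost = 60×3.0 + 240×12.0 + 110×17.0 + 40×18.0 = 5650.

5650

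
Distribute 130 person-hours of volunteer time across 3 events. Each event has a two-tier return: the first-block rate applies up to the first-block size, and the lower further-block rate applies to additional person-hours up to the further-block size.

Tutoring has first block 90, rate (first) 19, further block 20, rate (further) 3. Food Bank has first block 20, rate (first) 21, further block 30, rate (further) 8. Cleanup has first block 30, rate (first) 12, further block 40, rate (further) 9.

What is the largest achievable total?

Rank every tier by rate: Food Bank/first 21 > Tutoring/first 19 > Cleanup/first 12 > Cleanup/second 9 > Food Bank/second 8 > Tutoring/second 3.
Food Bank/first (21): +20 — 110 left.
Tutoring/first (19): +90 — 20 left.
Cleanup first at 12: only 20 left, fill 20.
Total = 21×20 + 19×90 + 12×20 = 2370.

2370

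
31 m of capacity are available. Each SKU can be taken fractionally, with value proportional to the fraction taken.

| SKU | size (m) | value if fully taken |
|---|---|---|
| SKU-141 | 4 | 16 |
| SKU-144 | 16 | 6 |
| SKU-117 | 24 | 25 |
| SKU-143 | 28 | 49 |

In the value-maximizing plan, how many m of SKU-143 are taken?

Sort by value density: SKU-141 16/4≈4, SKU-143 49/28≈1.75, SKU-117 25/24≈1.04, SKU-144 6/16≈0.375.
Take all of SKU-141 (4 m, value 16) → 27 m left.
Fill the last 27 m with part of SKU-143: 27/28 of it earns 47.25.

27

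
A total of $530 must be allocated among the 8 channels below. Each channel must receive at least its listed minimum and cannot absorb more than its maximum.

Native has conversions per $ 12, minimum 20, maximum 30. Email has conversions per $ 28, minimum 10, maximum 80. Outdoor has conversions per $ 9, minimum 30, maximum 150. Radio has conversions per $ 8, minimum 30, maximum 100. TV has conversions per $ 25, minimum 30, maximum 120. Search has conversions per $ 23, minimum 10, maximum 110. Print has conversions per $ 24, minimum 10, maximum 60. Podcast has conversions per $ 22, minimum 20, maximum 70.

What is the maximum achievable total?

11620

Meeting every minimum uses 20+10+30+30+30+10+10+20 = 160 $, leaving 370.
Rank by conversions per $: Email 28 > TV 25 > Print 24 > Search 23 > Podcast 22 > Native 12 > Outdoor 9 > Radio 8.
Email takes 70 more to reach its cap of 80 — 300 left.
Give TV 90 more to hit its cap of 120 — 210 left.
Print: +50 to 60 (cap) — 160 left.
Search takes 100 more to reach its cap of 110 — 60 left.
Give Podcast 50 more to hit its cap of 70 — 10 left.
Native takes 10 more to reach its cap of 30 — 0 left.
Total = 12×30 + 28×80 + 9×30 + 8×30 + 25×120 + 23×110 + 24×60 + 22×70 = 11620.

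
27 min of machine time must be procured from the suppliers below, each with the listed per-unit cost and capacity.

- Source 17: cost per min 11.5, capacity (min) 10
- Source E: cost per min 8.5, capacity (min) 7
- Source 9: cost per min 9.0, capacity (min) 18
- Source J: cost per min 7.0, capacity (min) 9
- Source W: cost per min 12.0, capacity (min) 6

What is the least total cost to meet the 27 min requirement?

221.5

Cheapest first:
Source J (7.0): use full 9 ; 18 min to go.
Source E (8.5): use full 7 ; 11 min to go.
Source 9 at 9.0: take 11 of its 18 ; requirement met.
Source 17, Source W: unused.
Cost = 9×7.0 + 7×8.5 + 11×9.0 = 221.5.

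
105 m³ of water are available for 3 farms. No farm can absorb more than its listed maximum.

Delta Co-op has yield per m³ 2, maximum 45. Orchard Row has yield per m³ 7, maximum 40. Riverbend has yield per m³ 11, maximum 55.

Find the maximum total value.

905

Highest yield per m³ first: Riverbend 11 > Orchard Row 7 > Delta Co-op 2.
Riverbend takes 55 to reach its cap of 55 — 50 left.
Orchard Row: +40 to 40 (cap) — 10 left.
Delta Co-op: +10 (room for 45) → 10. Pool exhausted.
Total = 2×10 + 7×40 + 11×55 = 905.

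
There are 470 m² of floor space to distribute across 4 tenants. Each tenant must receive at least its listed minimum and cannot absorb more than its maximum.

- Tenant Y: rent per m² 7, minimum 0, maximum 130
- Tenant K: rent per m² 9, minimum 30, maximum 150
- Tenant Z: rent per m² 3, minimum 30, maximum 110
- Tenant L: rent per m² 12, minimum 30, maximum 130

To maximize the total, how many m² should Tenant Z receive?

Meeting every minimum uses 0+30+30+30 = 90 m², leaving 380.
Highest rent per m² first: Tenant L 12 > Tenant K 9 > Tenant Y 7 > Tenant Z 3.
Tenant L takes 100 more to reach its cap of 130 → 280 left.
Give Tenant K 120 more to hit its cap of 150 → 160 left.
Tenant Y: +130 to 130 (cap) → 30 left.
Tenant Z has room for 80 more but only 30 remain, so it gets 60.

60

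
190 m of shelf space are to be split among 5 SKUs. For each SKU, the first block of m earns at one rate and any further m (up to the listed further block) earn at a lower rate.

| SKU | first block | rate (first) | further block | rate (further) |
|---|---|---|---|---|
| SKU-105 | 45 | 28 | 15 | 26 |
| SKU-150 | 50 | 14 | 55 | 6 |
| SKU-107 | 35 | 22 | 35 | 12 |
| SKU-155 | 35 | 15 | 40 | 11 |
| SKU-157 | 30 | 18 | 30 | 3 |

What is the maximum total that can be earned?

Rank every tier by rate: SKU-105/first 28 > SKU-105/second 26 > SKU-107/first 22 > SKU-157/first 18 > SKU-155/first 15 > SKU-150/first 14 > SKU-107/second 12 > SKU-155/second 11 > SKU-150/second 6 > SKU-157/second 3.
SKU-105/first (28): +45 ; 145 left.
SKU-105 second at 26: fill all 15 ; 130 left.
Fill SKU-107 first block (35 at 22) ; 95 left.
Fill SKU-157 first block (30 at 18) ; 65 left.
SKU-155 first at 15: fill all 35 ; 30 left.
30 remain; put them into SKU-150 first at 14.
Total = 28×45 + 26×15 + 22×35 + 18×30 + 15×35 + 14×30 = 3905.

3905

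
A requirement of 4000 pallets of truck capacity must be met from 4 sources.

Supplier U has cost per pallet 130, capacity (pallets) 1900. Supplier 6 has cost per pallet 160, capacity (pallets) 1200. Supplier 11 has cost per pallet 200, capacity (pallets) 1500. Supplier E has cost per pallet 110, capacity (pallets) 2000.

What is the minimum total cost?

Use sources in increasing cost order.
Take 2000 from Supplier E at 110 → need 2000 more.
Supplier U at 130: take all 1900 pallets → 100 still needed.
Supplier 6 at 160: take 100 of its 1200 → requirement met.
Supplier 11: unused.
Cost = 2000×110 + 1900×130 + 100×160 = 483000.

483000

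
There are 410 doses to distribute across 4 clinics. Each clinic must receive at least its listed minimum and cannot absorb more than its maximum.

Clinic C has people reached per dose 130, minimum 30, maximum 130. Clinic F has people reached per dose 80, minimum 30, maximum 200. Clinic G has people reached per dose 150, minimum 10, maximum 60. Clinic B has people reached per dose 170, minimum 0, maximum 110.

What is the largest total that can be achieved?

Meeting every minimum uses 30+30+10+0 = 70 doses, leaving 340.
Highest people reached per dose first: Clinic B 170 > Clinic G 150 > Clinic C 130 > Clinic F 80.
Clinic B: +110 to 110 (cap) — 230 left.
Give Clinic G 50 more to hit its cap of 60 — 180 left.
Give Clinic C 100 more to hit its cap of 130 — 80 left.
Clinic F: +80 (room for 170) → 110. Pool exhausted.
Total = 130×130 + 80×110 + 150×60 + 170×110 = 53400.

53400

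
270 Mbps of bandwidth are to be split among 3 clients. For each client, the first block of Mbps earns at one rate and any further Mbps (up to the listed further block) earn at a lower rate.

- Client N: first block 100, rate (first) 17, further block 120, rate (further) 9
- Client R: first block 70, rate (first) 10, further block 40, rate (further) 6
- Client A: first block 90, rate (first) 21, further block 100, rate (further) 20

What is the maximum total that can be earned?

Order all 6 blocks by rate: Client A/first 21 > Client A/second 20 > Client N/first 17 > Client R/first 10 > Client N/second 9 > Client R/second 6.
Fill Client A first block (90 at 21) — 180 left.
Client A second at 20: fill all 100 — 80 left.
Client N first at 17: only 80 left, fill 80.
Total = 21×90 + 20×100 + 17×80 = 5250.

5250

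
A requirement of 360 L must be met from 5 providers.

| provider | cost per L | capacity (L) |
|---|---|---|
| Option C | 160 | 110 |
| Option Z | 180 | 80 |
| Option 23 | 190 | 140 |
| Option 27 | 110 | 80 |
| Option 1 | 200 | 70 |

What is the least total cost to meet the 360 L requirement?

Cheapest first:
Option 27 at 110: take all 80 L — 280 still needed.
Option C at 160: take all 110 L — 170 still needed.
Option Z at 180: take all 80 L — 90 still needed.
Option 23 (190): take the remaining 90 — done.
Option 1: unused.
Cost = 80×110 + 110×160 + 80×180 + 90×190 = 57900.

57900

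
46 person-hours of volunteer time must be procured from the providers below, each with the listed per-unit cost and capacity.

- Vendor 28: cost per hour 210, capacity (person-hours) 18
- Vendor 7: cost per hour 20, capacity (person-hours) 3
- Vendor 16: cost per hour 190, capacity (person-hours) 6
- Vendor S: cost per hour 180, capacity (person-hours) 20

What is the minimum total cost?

Use providers in increasing cost order.
Vendor 7 (20): use full 3 — 43 person-hours to go.
Take 20 from Vendor S at 180 — need 23 more.
Vendor 16 (190): use full 6 — 17 person-hours to go.
Vendor 28 at 210: take 17 of its 18 — requirement met.
Cost = 3×20 + 20×180 + 6×190 + 17×210 = 8370.

8370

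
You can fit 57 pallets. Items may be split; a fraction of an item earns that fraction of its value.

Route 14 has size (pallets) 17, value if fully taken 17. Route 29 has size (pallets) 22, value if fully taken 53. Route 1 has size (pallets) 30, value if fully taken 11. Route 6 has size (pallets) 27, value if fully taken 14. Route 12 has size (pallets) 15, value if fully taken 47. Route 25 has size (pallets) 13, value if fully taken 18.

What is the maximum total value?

125

Best value per unit of size first: Route 12 47/15≈3.13, Route 29 53/22≈2.41, Route 25 18/13≈1.38, Route 14 17/17≈1, Route 6 14/27≈0.519, Route 1 11/30≈0.367.
All 15 pallets of Route 12 fit (value 47) — 42 remain.
Route 29: take in full, 22 pallets for value 53 — 20 left.
All 13 pallets of Route 25 fit (value 18) — 7 remain.
Only 7 pallets remain; take 7/17 of Route 14 for value 17×7/17 = 7.
Total value = 125.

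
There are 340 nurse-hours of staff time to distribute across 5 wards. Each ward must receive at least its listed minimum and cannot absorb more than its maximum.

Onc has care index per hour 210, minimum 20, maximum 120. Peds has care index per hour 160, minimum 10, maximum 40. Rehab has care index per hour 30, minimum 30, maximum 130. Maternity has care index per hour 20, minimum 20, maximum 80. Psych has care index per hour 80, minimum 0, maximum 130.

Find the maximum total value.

Meeting every minimum uses 20+10+30+20+0 = 80 nurse-hours, leaving 260.
Rank by care index per hour: Onc 210 > Peds 160 > Psych 80 > Rehab 30 > Maternity 20.
Give Onc 100 more to hit its cap of 120 ; 160 left.
Give Peds 30 more to hit its cap of 40 ; 130 left.
Psych takes 130 more to reach its cap of 130 ; 0 left.
Total = 210×120 + 160×40 + 30×30 + 20×20 + 80×130 = 43300.

43300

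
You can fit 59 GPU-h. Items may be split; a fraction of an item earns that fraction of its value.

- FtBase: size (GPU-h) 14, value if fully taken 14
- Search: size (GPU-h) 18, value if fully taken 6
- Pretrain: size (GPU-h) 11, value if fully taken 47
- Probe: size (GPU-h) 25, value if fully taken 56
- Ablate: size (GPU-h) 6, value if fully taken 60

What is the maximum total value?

178

Sort by value density: Ablate 60/6≈10, Pretrain 47/11≈4.27, Probe 56/25≈2.24, FtBase 14/14≈1, Search 6/18≈0.333.
Take all of Ablate (6 GPU-h, value 60) — 53 GPU-h left.
Take all of Pretrain (11 GPU-h, value 47) — 42 GPU-h left.
All 25 GPU-h of Probe fit (value 56) — 17 remain.
FtBase: take in full, 14 GPU-h for value 14 — 3 left.
Fill the last 3 GPU-h with part of Search: 3/18 of it earns 1.
Total value = 178.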